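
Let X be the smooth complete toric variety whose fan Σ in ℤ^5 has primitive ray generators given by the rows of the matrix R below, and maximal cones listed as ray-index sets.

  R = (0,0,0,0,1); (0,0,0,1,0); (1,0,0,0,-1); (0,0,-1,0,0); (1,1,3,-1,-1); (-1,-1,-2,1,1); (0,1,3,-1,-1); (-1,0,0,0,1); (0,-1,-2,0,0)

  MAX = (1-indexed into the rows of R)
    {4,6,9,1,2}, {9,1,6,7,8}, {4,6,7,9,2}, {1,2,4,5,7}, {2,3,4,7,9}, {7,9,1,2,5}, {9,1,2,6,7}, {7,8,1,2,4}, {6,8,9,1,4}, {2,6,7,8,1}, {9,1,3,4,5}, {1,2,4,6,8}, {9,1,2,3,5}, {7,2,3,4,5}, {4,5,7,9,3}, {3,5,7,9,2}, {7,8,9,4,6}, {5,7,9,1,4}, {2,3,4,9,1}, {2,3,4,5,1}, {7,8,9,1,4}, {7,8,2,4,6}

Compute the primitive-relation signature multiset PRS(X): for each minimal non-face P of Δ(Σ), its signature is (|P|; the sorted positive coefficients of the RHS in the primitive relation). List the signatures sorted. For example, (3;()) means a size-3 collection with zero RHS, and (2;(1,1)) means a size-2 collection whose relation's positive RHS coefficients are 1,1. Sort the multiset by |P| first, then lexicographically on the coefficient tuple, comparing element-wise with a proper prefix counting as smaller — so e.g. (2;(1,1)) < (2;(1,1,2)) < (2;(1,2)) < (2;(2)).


9 minimal non-faces of Δ(Σ) (on 9 rays):

  {3,8}:  v_{3} + v_{8} = 0 ; sig = (2;())
  {3,6}:  v_{3} + v_{6} = v_{2} + v_{9} ; sig = (2;(1,1))
  {5,8}:  v_{5} + v_{8} = v_{1} + v_{7} ; sig = (2;(1,1))
  {5,6}:  v_{5} + v_{6} = v_{1} + v_{2} + v_{7} + v_{9} ; sig = (2;(1,1,1,1))
  {1,3,7}:  v_{1} + v_{3} + v_{7} = v_{5} ; sig = (3;(1))
  {2,8,9}:  v_{2} + v_{8} + v_{9} = v_{6} ; sig = (3;(1))
  {1,4,6,7}:  v_{1} + v_{4} + v_{6} + v_{7} = v_{8} ; sig = (4;(1))
  {2,4,5,9}:  v_{2} + v_{4} + v_{5} + v_{9} = v_{3} ; sig = (4;(1))
  {1,2,4,7,9}:  v_{1} + v_{2} + v_{4} + v_{7} + v_{9} = 0 ; sig = (5;())

Sorted signature multiset PRS(X):
[(2;()), (2;(1,1)), (2;(1,1)), (2;(1,1,1,1)), (3;(1)), (3;(1)), (4;(1)), (4;(1)), (5;())]


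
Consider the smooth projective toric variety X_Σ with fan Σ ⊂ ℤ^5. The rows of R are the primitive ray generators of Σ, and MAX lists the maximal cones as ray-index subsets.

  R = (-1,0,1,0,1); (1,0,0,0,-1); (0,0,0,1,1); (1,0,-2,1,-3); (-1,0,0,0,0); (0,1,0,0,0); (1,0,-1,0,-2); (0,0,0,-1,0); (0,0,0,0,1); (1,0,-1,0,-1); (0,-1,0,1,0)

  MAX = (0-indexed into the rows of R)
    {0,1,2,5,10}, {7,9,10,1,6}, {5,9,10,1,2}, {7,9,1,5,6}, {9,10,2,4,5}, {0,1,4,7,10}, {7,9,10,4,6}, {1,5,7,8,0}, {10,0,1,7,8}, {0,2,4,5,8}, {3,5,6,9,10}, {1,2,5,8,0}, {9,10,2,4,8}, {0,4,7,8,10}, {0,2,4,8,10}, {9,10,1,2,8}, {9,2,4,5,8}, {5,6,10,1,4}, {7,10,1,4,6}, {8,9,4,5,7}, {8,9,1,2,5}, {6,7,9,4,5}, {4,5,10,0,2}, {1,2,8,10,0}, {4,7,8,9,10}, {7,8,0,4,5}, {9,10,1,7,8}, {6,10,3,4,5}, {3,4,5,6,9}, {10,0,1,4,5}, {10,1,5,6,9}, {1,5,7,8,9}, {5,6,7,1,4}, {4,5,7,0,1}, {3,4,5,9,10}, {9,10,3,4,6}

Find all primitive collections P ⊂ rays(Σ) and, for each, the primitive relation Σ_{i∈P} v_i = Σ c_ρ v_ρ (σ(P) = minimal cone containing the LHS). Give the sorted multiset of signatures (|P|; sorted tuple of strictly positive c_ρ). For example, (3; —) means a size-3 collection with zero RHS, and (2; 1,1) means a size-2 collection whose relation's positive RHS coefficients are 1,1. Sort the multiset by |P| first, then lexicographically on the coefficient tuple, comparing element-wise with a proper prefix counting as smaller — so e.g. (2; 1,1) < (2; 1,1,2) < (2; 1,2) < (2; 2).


|primitive collections| = 16. Relations:

  • {0,9}:  v_{0} + v_{9} = 0  so sig = (2; —)
  • {2,7}:  v_{2} + v_{7} = v_{8}  so sig = (2; 1)
  • {6,8}:  v_{6} + v_{8} = v_{9}  so sig = (2; 1)
  • {0,6}:  v_{0} + v_{6} = v_{1} + v_{4}  so sig = (2; 1,1)
  • {2,6}:  v_{2} + v_{6} = v_{5} + v_{9} + v_{10}  so sig = (2; 1,1,1)
  • {3,7}:  v_{3} + v_{7} = v_{4} + v_{6} + v_{9}  so sig = (2; 1,1,1)
  • {0,3}:  v_{0} + v_{3} = v_{4} + v_{5} + v_{6} + v_{10}  so sig = (2; 1,1,1,1)
  • {3,8}:  v_{3} + v_{8} = v_{4} + v_{5} + 2·v_{9} + v_{10}  so sig = (2; 1,1,1,2)
  • {1,3}:  v_{1} + v_{3} = v_{5} + 2·v_{6} + v_{10}  so sig = (2; 1,1,2)
  • {2,3}:  v_{2} + v_{3} = v_{4} + 2·v_{5} + 2·v_{9} + 2·v_{10}  so sig = (2; 1,2,2,2)
  • {1,4,8}:  v_{1} + v_{4} + v_{8} = 0  so sig = (3; —)
  • {5,7,10}:  v_{5} + v_{7} + v_{10} = 0  so sig = (3; —)
  • {1,4,9}:  v_{1} + v_{4} + v_{9} = v_{6}  so sig = (3; 1)
  • {5,8,10}:  v_{5} + v_{8} + v_{10} = v_{2}  so sig = (3; 1)
  • {1,2,4}:  v_{1} + v_{2} + v_{4} = v_{5} + v_{10}  so sig = (3; 1,1)
  • {4,5,6,9,10}:  v_{4} + v_{5} + v_{6} + v_{9} + v_{10} = v_{3}  so sig = (5; 1)

Hence PRS(X_Σ) =
[(2; —), (2; 1), (2; 1), (2; 1,1), (2; 1,1,1), (2; 1,1,1), (2; 1,1,1,1), (2; 1,1,1,2), (2; 1,1,2), (2; 1,2,2,2), (3; —), (3; —), (3; 1), (3; 1), (3; 1,1), (5; 1)]


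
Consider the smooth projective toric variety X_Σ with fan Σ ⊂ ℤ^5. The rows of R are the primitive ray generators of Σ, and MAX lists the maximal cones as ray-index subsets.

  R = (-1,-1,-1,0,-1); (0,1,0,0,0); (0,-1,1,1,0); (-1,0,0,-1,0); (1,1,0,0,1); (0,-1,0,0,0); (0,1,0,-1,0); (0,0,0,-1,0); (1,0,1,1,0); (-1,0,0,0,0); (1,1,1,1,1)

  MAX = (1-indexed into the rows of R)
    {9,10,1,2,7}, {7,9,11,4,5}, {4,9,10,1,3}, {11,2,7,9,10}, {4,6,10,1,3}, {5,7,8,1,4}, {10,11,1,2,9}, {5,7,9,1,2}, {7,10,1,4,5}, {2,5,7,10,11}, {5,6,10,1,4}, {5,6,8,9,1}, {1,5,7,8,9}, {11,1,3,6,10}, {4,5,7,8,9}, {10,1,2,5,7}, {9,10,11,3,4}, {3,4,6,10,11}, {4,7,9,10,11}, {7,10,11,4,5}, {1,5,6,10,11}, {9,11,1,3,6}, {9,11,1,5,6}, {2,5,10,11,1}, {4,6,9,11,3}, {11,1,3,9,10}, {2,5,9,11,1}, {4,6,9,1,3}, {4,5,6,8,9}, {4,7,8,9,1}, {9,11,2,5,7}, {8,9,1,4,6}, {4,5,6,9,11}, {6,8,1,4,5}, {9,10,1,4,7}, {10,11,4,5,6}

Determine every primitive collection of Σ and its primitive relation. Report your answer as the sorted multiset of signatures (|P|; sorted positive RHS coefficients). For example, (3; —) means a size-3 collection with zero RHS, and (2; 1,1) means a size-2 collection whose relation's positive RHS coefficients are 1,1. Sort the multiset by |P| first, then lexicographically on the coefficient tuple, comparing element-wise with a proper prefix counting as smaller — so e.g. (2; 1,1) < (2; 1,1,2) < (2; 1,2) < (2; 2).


Minimal non-faces — 15 found among 11 rays, 36 max cones:

  P={2,6}:  v_{2} + v_{6} = 0 — sig = (2; —)
  P={2,8}:  v_{2} + v_{8} = v_{7} — sig = (2; 1)
  P={6,7}:  v_{6} + v_{7} = v_{8} — sig = (2; 1)
  P={8,10}:  v_{8} + v_{10} = v_{4} — sig = (2; 1)
  P={2,3}:  v_{2} + v_{3} = v_{9} + v_{10} — sig = (2; 1,1)
  P={2,4}:  v_{2} + v_{4} = v_{7} + v_{10} — sig = (2; 1,1)
  P={3,5}:  v_{3} + v_{5} = v_{6} + v_{11} — sig = (2; 1,1)
  P={3,7}:  v_{3} + v_{7} = v_{4} + v_{9} — sig = (2; 1,1)
  P={3,8}:  v_{3} + v_{8} = v_{4} + v_{6} + v_{9} — sig = (2; 1,1,1)
  P={8,11}:  v_{8} + v_{11} = v_{4} + v_{5} + v_{9} — sig = (2; 1,1,1)
  P={1,4,11}:  v_{1} + v_{4} + v_{11} = v_{10} — sig = (3; 1)
  P={1,7,11}:  v_{1} + v_{7} + v_{11} = v_{2} — sig = (3; 1)
  P={5,9,10}:  v_{5} + v_{9} + v_{10} = v_{11} — sig = (3; 1)
  P={6,9,10}:  v_{6} + v_{9} + v_{10} = v_{3} — sig = (3; 1)
  P={1,4,5,9}:  v_{1} + v_{4} + v_{5} + v_{9} = 0 — sig = (4; —)

Signatures (|P|; sorted positive RHS coefficients), sorted:
{ (2; —),  (2; 1) ×3,  (2; 1,1) ×4,  (2; 1,1,1) ×2,  (3; 1) ×4,  (4; —) }


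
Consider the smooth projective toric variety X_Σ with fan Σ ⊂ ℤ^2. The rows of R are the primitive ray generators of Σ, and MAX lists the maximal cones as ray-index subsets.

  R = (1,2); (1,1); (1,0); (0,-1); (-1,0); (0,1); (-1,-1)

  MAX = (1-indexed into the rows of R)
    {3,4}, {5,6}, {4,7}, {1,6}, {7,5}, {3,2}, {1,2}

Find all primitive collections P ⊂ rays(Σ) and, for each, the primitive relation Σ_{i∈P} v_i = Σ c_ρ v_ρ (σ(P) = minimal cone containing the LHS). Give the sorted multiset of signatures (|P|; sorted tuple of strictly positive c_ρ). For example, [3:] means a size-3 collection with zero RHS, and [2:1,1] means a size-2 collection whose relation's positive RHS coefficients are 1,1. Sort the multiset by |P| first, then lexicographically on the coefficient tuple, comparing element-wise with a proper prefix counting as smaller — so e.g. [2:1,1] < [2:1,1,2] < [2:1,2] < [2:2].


Primitive collections (14):

  P={2,7}:  v_{2} + v_{7} = 0 ; sig = [2:]
  P={3,5}:  v_{3} + v_{5} = 0 ; sig = [2:]
  P={4,6}:  v_{4} + v_{6} = 0 ; sig = [2:]
  P={1,4}:  v_{1} + v_{4} = v_{2} ; sig = [2:1]
  P={1,7}:  v_{1} + v_{7} = v_{6} ; sig = [2:1]
  P={2,4}:  v_{2} + v_{4} = v_{3} ; sig = [2:1]
  P={2,5}:  v_{2} + v_{5} = v_{6} ; sig = [2:1]
  P={2,6}:  v_{2} + v_{6} = v_{1} ; sig = [2:1]
  P={3,6}:  v_{3} + v_{6} = v_{2} ; sig = [2:1]
  P={3,7}:  v_{3} + v_{7} = v_{4} ; sig = [2:1]
  P={4,5}:  v_{4} + v_{5} = v_{7} ; sig = [2:1]
  P={6,7}:  v_{6} + v_{7} = v_{5} ; sig = [2:1]
  P={1,3}:  v_{1} + v_{3} = 2·v_{2} ; sig = [2:2]
  P={1,5}:  v_{1} + v_{5} = 2·v_{6} ; sig = [2:2]

so the primitive-relation signature multiset is
[[2:], [2:], [2:], [2:1], [2:1], [2:1], [2:1], [2:1], [2:1], [2:1], [2:1], [2:1], [2:2], [2:2]]


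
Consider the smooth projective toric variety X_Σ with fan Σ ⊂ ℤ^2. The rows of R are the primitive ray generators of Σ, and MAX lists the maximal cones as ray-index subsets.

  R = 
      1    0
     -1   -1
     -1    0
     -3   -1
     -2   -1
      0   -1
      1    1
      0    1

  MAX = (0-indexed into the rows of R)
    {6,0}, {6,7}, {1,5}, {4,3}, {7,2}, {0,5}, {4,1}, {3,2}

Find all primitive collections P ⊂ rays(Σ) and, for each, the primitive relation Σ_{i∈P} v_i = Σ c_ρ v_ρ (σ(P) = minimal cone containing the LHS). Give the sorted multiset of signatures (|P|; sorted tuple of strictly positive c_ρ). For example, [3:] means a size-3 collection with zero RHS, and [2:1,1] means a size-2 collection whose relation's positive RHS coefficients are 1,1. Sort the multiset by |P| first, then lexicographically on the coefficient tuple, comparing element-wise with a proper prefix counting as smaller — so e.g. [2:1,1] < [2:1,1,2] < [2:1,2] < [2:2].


The 20 primitive collections of Σ (r=8, n=2):

  P={0,2}:  v_{0} + v_{2} = 0 — sig = [2:]
  P={1,6}:  v_{1} + v_{6} = 0 — sig = [2:]
  P={5,7}:  v_{5} + v_{7} = 0 — sig = [2:]
  P={0,1}:  v_{0} + v_{1} = v_{5} — sig = [2:1]
  P={0,3}:  v_{0} + v_{3} = v_{4} — sig = [2:1]
  P={0,4}:  v_{0} + v_{4} = v_{1} — sig = [2:1]
  P={0,7}:  v_{0} + v_{7} = v_{6} — sig = [2:1]
  P={1,2}:  v_{1} + v_{2} = v_{4} — sig = [2:1]
  P={1,7}:  v_{1} + v_{7} = v_{2} — sig = [2:1]
  P={2,4}:  v_{2} + v_{4} = v_{3} — sig = [2:1]
  P={2,5}:  v_{2} + v_{5} = v_{1} — sig = [2:1]
  P={2,6}:  v_{2} + v_{6} = v_{7} — sig = [2:1]
  P={4,6}:  v_{4} + v_{6} = v_{2} — sig = [2:1]
  P={5,6}:  v_{5} + v_{6} = v_{0} — sig = [2:1]
  P={3,5}:  v_{3} + v_{5} = v_{1} + v_{4} — sig = [2:1,1]
  P={1,3}:  v_{1} + v_{3} = 2·v_{4} — sig = [2:2]
  P={3,6}:  v_{3} + v_{6} = 2·v_{2} — sig = [2:2]
  P={4,5}:  v_{4} + v_{5} = 2·v_{1} — sig = [2:2]
  P={4,7}:  v_{4} + v_{7} = 2·v_{2} — sig = [2:2]
  P={3,7}:  v_{3} + v_{7} = 3·v_{2} — sig = [2:3]

Hence PRS(X_Σ) =
    [2:]
    [2:]
    [2:]
    [2:1]
    [2:1]
    [2:1]
    [2:1]
    [2:1]
    [2:1]
    [2:1]
    [2:1]
    [2:1]
    [2:1]
    [2:1]
    [2:1,1]
    [2:2]
    [2:2]
    [2:2]
    [2:2]
    [2:3]


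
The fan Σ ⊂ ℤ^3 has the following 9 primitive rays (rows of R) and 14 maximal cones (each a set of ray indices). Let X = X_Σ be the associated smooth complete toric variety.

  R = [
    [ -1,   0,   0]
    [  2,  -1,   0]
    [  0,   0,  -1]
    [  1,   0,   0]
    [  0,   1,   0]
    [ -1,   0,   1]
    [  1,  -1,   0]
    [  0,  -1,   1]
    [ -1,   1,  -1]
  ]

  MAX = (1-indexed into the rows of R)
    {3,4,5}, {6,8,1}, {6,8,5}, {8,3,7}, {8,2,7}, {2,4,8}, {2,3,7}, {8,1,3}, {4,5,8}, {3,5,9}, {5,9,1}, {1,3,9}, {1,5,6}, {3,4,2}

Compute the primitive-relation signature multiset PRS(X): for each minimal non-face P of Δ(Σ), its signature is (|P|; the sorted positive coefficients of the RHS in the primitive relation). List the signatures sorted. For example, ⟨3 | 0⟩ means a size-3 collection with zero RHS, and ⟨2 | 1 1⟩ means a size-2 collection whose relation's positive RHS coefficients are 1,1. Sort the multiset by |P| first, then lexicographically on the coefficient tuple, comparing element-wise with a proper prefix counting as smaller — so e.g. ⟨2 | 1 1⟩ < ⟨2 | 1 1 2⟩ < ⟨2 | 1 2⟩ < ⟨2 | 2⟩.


Minimal non-faces — 20 found among 9 rays, 14 max cones:

  {1,4}:  v_{1} + v_{4} = 0  →  sig = ⟨2 | 0⟩
  {1,2}:  v_{1} + v_{2} = v_{7}  →  sig = ⟨2 | 1⟩
  {3,6}:  v_{3} + v_{6} = v_{1}  →  sig = ⟨2 | 1⟩
  {4,7}:  v_{4} + v_{7} = v_{2}  →  sig = ⟨2 | 1⟩
  {5,7}:  v_{5} + v_{7} = v_{4}  →  sig = ⟨2 | 1⟩
  {6,7}:  v_{6} + v_{7} = v_{8}  →  sig = ⟨2 | 1⟩
  {7,9}:  v_{7} + v_{9} = v_{3}  →  sig = ⟨2 | 1⟩
  {8,9}:  v_{8} + v_{9} = v_{1}  →  sig = ⟨2 | 1⟩
  {1,7}:  v_{1} + v_{7} = v_{3} + v_{8}  →  sig = ⟨2 | 1 1⟩
  {2,6}:  v_{2} + v_{6} = v_{4} + v_{8}  →  sig = ⟨2 | 1 1⟩
  {2,9}:  v_{2} + v_{9} = v_{3} + v_{4}  →  sig = ⟨2 | 1 1⟩
  {4,6}:  v_{4} + v_{6} = v_{5} + v_{8}  →  sig = ⟨2 | 1 1⟩
  {4,9}:  v_{4} + v_{9} = v_{3} + v_{5}  →  sig = ⟨2 | 1 1⟩
  {6,9}:  v_{6} + v_{9} = 2·v_{1} + v_{5}  →  sig = ⟨2 | 1 2⟩
  {2,5}:  v_{2} + v_{5} = 2·v_{4}  →  sig = ⟨2 | 2⟩
  {3,5,8}:  v_{3} + v_{5} + v_{8} = 0  →  sig = ⟨3 | 0⟩
  {1,3,5}:  v_{1} + v_{3} + v_{5} = v_{9}  →  sig = ⟨3 | 1⟩
  {1,5,8}:  v_{1} + v_{5} + v_{8} = v_{6}  →  sig = ⟨3 | 1⟩
  {3,4,8}:  v_{3} + v_{4} + v_{8} = v_{7}  →  sig = ⟨3 | 1⟩
  {2,3,8}:  v_{2} + v_{3} + v_{8} = 2·v_{7}  →  sig = ⟨3 | 2⟩

Sorted signature multiset PRS(X):
{ ⟨2 | 0⟩,  ⟨2 | 1⟩ ×7,  ⟨2 | 1 1⟩ ×5,  ⟨2 | 1 2⟩,  ⟨2 | 2⟩,  ⟨3 | 0⟩,  ⟨3 | 1⟩ ×3,  ⟨3 | 2⟩ }


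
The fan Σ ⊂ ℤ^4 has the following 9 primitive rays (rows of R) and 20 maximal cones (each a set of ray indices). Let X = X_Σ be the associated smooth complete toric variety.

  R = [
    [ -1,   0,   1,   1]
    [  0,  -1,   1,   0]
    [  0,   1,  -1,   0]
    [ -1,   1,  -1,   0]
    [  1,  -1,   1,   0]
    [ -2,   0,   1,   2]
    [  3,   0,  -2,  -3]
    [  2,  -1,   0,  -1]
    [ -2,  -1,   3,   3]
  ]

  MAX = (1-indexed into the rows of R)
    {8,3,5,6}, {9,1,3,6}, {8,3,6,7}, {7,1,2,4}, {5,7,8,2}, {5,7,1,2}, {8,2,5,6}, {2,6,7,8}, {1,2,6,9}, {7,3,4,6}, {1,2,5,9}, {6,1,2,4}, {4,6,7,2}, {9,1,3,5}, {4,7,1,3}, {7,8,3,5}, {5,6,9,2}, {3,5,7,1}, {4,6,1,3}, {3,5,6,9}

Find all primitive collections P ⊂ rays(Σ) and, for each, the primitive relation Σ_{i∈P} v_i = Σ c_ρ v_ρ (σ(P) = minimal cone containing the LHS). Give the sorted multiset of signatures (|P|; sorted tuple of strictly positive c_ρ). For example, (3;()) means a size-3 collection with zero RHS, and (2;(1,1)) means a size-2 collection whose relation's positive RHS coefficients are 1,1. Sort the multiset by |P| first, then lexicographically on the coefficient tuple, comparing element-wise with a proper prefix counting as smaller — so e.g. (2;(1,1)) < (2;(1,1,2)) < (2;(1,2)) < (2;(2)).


|primitive collections| = 10. Relations:

  • {2,3}:  v_{2} + v_{3} = 0  so sig = (2;())
  • {4,5}:  v_{4} + v_{5} = 0  so sig = (2;())
  • {1,8}:  v_{1} + v_{8} = v_{5}  so sig = (2;(1))
  • {7,9}:  v_{7} + v_{9} = v_{5}  so sig = (2;(1))
  • {4,8}:  v_{4} + v_{8} = v_{6} + v_{7}  so sig = (2;(1,1))
  • {4,9}:  v_{4} + v_{9} = v_{1} + v_{6}  so sig = (2;(1,1))
  • {8,9}:  v_{8} + v_{9} = 2·v_{5} + v_{6}  so sig = (2;(1,2))
  • {1,6,7}:  v_{1} + v_{6} + v_{7} = 0  so sig = (3;())
  • {1,5,6}:  v_{1} + v_{5} + v_{6} = v_{9}  so sig = (3;(1))
  • {5,6,7}:  v_{5} + v_{6} + v_{7} = v_{8}  so sig = (3;(1))

Sorted signature multiset PRS(X):
    (2;())
    (2;())
    (2;(1))
    (2;(1))
    (2;(1,1))
    (2;(1,1))
    (2;(1,2))
    (3;())
    (3;(1))
    (3;(1))


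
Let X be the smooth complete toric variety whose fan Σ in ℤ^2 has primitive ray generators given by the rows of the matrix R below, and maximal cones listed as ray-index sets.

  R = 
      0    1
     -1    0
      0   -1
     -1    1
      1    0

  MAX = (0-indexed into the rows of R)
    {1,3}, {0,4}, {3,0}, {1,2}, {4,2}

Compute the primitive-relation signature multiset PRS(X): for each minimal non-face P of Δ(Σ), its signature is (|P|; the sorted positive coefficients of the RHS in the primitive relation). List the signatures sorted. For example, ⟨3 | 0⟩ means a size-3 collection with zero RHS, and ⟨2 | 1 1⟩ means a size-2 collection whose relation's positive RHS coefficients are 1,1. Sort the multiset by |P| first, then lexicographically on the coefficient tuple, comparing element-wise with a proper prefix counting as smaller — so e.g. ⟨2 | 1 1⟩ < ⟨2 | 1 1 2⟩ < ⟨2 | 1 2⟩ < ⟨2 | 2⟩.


5 collections generate NE(X_Σ); each relation:

  {0,2}:  v_{0} + v_{2} = 0  so sig = ⟨2 | 0⟩
  {1,4}:  v_{1} + v_{4} = 0  so sig = ⟨2 | 0⟩
  {0,1}:  v_{0} + v_{1} = v_{3}  so sig = ⟨2 | 1⟩
  {2,3}:  v_{2} + v_{3} = v_{1}  so sig = ⟨2 | 1⟩
  {3,4}:  v_{3} + v_{4} = v_{0}  so sig = ⟨2 | 1⟩

so the primitive-relation signature multiset is
    |P|=2: 5 collections, coeffs (), (), (1), (1), (1)


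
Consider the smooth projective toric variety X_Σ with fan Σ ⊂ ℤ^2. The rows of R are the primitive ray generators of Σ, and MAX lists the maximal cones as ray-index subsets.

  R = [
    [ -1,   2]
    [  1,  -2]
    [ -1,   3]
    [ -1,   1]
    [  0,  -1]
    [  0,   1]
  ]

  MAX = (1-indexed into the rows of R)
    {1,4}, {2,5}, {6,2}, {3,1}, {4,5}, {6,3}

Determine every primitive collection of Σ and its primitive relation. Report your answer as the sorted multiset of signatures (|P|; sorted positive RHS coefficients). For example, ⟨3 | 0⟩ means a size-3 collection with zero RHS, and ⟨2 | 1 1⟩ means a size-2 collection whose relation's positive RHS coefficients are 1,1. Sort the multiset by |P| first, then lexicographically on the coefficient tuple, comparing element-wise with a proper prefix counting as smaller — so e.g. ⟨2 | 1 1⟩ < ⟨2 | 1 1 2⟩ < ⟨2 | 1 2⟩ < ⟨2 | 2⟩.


Primitive collections (9):

  P={1,2}:  v_{1} + v_{2} = 0 ; sig = ⟨2 | 0⟩
  P={5,6}:  v_{5} + v_{6} = 0 ; sig = ⟨2 | 0⟩
  P={1,5}:  v_{1} + v_{5} = v_{4} ; sig = ⟨2 | 1⟩
  P={1,6}:  v_{1} + v_{6} = v_{3} ; sig = ⟨2 | 1⟩
  P={2,3}:  v_{2} + v_{3} = v_{6} ; sig = ⟨2 | 1⟩
  P={2,4}:  v_{2} + v_{4} = v_{5} ; sig = ⟨2 | 1⟩
  P={3,5}:  v_{3} + v_{5} = v_{1} ; sig = ⟨2 | 1⟩
  P={4,6}:  v_{4} + v_{6} = v_{1} ; sig = ⟨2 | 1⟩
  P={3,4}:  v_{3} + v_{4} = 2·v_{1} ; sig = ⟨2 | 2⟩

Sorted signature multiset PRS(X):
[⟨2 | 0⟩, ⟨2 | 0⟩, ⟨2 | 1⟩, ⟨2 | 1⟩, ⟨2 | 1⟩, ⟨2 | 1⟩, ⟨2 | 1⟩, ⟨2 | 1⟩, ⟨2 | 2⟩]


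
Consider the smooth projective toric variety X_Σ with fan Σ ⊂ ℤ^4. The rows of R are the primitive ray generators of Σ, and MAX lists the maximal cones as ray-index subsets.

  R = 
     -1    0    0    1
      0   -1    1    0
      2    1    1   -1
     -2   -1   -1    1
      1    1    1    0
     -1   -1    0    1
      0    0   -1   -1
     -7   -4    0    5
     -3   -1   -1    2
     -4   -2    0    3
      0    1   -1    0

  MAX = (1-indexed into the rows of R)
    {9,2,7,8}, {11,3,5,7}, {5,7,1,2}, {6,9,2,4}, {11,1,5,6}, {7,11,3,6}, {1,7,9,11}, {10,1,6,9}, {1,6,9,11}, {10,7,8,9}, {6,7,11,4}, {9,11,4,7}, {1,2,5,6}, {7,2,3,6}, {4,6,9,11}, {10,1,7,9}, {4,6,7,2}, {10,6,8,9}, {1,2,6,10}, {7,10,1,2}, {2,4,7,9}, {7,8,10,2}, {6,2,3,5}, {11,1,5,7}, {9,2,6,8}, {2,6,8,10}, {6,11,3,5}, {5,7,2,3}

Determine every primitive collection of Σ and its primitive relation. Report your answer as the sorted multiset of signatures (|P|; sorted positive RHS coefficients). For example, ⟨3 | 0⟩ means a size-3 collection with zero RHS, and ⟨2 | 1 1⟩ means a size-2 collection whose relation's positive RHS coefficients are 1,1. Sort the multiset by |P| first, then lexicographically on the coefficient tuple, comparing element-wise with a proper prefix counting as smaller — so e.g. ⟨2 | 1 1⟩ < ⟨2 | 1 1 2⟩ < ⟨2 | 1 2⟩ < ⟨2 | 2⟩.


Δ(Σ) — 11 vertices, 23 min non-faces:

  P={2,11}:  v_{2} + v_{11} = 0  →  sig = ⟨2 | 0⟩
  P={3,4}:  v_{3} + v_{4} = 0  →  sig = ⟨2 | 0⟩
  P={1,3}:  v_{1} + v_{3} = v_{5}  →  sig = ⟨2 | 1⟩
  P={1,4}:  v_{1} + v_{4} = v_{9}  →  sig = ⟨2 | 1⟩
  P={3,9}:  v_{3} + v_{9} = v_{1}  →  sig = ⟨2 | 1⟩
  P={4,5}:  v_{4} + v_{5} = v_{1}  →  sig = ⟨2 | 1⟩
  P={8,11}:  v_{8} + v_{11} = v_{9} + v_{10}  →  sig = ⟨2 | 1 1⟩
  P={10,11}:  v_{10} + v_{11} = v_{1} + v_{9}  →  sig = ⟨2 | 1 1⟩
  P={3,8}:  v_{3} + v_{8} = v_{1} + v_{2} + v_{10}  →  sig = ⟨2 | 1 1 1⟩
  P={5,8}:  v_{5} + v_{8} = 2·v_{1} + v_{2} + v_{10}  →  sig = ⟨2 | 1 1 2⟩
  P={3,10}:  v_{3} + v_{10} = 2·v_{1} + v_{2}  →  sig = ⟨2 | 1 2⟩
  P={4,10}:  v_{4} + v_{10} = v_{2} + 2·v_{9}  →  sig = ⟨2 | 1 2⟩
  P={5,10}:  v_{5} + v_{10} = 3·v_{1} + v_{2}  →  sig = ⟨2 | 1 3⟩
  P={1,8}:  v_{1} + v_{8} = 2·v_{10}  →  sig = ⟨2 | 2⟩
  P={5,9}:  v_{5} + v_{9} = 2·v_{1}  →  sig = ⟨2 | 2⟩
  P={4,8}:  v_{4} + v_{8} = 2·v_{2} + 3·v_{9}  →  sig = ⟨2 | 2 3⟩
  P={5,6,7}:  v_{5} + v_{6} + v_{7} = 0  →  sig = ⟨3 | 0⟩
  P={1,2,9}:  v_{1} + v_{2} + v_{9} = v_{10}  →  sig = ⟨3 | 1⟩
  P={1,6,7}:  v_{1} + v_{6} + v_{7} = v_{4}  →  sig = ⟨3 | 1⟩
  P={2,9,10}:  v_{2} + v_{9} + v_{10} = v_{8}  →  sig = ⟨3 | 1⟩
  P={6,7,10}:  v_{6} + v_{7} + v_{10} = v_{2} + v_{4} + v_{9}  →  sig = ⟨3 | 1 1 1⟩
  P={6,7,8}:  v_{6} + v_{7} + v_{8} = 2·v_{2} + v_{4} + 2·v_{9}  →  sig = ⟨3 | 1 2 2⟩
  P={6,7,9}:  v_{6} + v_{7} + v_{9} = 2·v_{4}  →  sig = ⟨3 | 2⟩

Hence PRS(X_Σ) =
    |P|=2: 16 collections, coeffs (), (), (1), (1), (1), (1), (1,1), (1,1), (1,1,1), (1,1,2), (1,2), (1,2), (1,3), (2), (2), (2,3)
    |P|=3: 7 collections, coeffs (), (1), (1), (1), (1,1,1), (1,2,2), (2)


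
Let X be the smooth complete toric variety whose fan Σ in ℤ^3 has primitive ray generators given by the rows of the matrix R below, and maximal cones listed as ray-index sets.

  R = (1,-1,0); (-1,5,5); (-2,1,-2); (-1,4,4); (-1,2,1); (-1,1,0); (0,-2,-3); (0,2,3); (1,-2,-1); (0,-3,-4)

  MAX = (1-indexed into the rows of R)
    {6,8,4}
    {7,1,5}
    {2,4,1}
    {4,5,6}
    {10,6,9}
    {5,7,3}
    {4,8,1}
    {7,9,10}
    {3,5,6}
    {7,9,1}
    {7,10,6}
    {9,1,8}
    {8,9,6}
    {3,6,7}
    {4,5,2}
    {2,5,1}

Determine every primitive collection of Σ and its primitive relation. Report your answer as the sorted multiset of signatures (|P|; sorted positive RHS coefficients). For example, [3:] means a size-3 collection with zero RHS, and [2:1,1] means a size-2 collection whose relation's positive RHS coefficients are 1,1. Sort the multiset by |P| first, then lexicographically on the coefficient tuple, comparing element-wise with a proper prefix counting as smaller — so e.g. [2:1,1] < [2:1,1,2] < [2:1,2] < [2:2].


24 collections generate NE(X_Σ); each relation:

  P = {1,6}:  v_{1} + v_{6} = 0  →  sig = [2:]
  P = {5,9}:  v_{5} + v_{9} = 0  →  sig = [2:]
  P = {7,8}:  v_{7} + v_{8} = 0  →  sig = [2:]
  P = {2,10}:  v_{2} + v_{10} = v_{5}  →  sig = [2:1]
  P = {4,7}:  v_{4} + v_{7} = v_{5}  →  sig = [2:1]
  P = {4,9}:  v_{4} + v_{9} = v_{8}  →  sig = [2:1]
  P = {4,10}:  v_{4} + v_{10} = v_{6}  →  sig = [2:1]
  P = {5,8}:  v_{5} + v_{8} = v_{4}  →  sig = [2:1]
  P = {1,3}:  v_{1} + v_{3} = v_{5} + v_{7}  →  sig = [2:1,1]
  P = {1,10}:  v_{1} + v_{10} = v_{7} + v_{9}  →  sig = [2:1,1]
  P = {2,6}:  v_{2} + v_{6} = v_{4} + v_{5}  →  sig = [2:1,1]
  P = {2,9}:  v_{2} + v_{9} = v_{1} + v_{4}  →  sig = [2:1,1]
  P = {3,8}:  v_{3} + v_{8} = v_{5} + v_{6}  →  sig = [2:1,1]
  P = {3,9}:  v_{3} + v_{9} = v_{6} + v_{7}  →  sig = [2:1,1]
  P = {5,10}:  v_{5} + v_{10} = v_{6} + v_{7}  →  sig = [2:1,1]
  P = {8,10}:  v_{8} + v_{10} = v_{6} + v_{9}  →  sig = [2:1,1]
  P = {2,7}:  v_{2} + v_{7} = v_{1} + 2·v_{5}  →  sig = [2:1,2]
  P = {2,8}:  v_{2} + v_{8} = v_{1} + 2·v_{4}  →  sig = [2:1,2]
  P = {3,4}:  v_{3} + v_{4} = 2·v_{5} + v_{6}  →  sig = [2:1,2]
  P = {3,10}:  v_{3} + v_{10} = 2·v_{6} + 2·v_{7}  →  sig = [2:2,2]
  P = {2,3}:  v_{2} + v_{3} = 3·v_{5}  →  sig = [2:3]
  P = {1,4,5}:  v_{1} + v_{4} + v_{5} = v_{2}  →  sig = [3:1]
  P = {5,6,7}:  v_{5} + v_{6} + v_{7} = v_{3}  →  sig = [3:1]
  P = {6,7,9}:  v_{6} + v_{7} + v_{9} = v_{10}  →  sig = [3:1]

so the primitive-relation signature multiset is
    |P|=2: 21 collections, coeffs (), (), (), (1), (1), (1), (1), (1), (1,1), (1,1), (1,1), (1,1), (1,1), (1,1), (1,1), (1,1), (1,2), (1,2), (1,2), (2,2), (3)
    |P|=3: 3 collections, coeffs (1), (1), (1)


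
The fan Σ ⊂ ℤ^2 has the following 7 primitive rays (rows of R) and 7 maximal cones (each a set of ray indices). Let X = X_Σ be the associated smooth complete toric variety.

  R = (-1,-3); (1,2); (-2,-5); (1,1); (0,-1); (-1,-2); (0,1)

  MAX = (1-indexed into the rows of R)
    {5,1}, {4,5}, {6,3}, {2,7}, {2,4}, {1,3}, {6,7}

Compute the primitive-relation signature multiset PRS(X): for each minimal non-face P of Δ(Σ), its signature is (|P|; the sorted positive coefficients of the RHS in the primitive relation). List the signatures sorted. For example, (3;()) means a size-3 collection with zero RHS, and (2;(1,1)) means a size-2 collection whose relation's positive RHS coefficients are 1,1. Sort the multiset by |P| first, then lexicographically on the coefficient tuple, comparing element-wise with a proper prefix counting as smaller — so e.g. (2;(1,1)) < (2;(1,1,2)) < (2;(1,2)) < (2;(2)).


|primitive collections| = 14. Relations:

  • {2,6}:  v_{2} + v_{6} = 0 — sig = (2;())
  • {5,7}:  v_{5} + v_{7} = 0 — sig = (2;())
  • {1,2}:  v_{1} + v_{2} = v_{5} — sig = (2;(1))
  • {1,6}:  v_{1} + v_{6} = v_{3} — sig = (2;(1))
  • {1,7}:  v_{1} + v_{7} = v_{6} — sig = (2;(1))
  • {2,3}:  v_{2} + v_{3} = v_{1} — sig = (2;(1))
  • {2,5}:  v_{2} + v_{5} = v_{4} — sig = (2;(1))
  • {4,6}:  v_{4} + v_{6} = v_{5} — sig = (2;(1))
  • {4,7}:  v_{4} + v_{7} = v_{2} — sig = (2;(1))
  • {5,6}:  v_{5} + v_{6} = v_{1} — sig = (2;(1))
  • {3,4}:  v_{3} + v_{4} = v_{1} + v_{5} — sig = (2;(1,1))
  • {1,4}:  v_{1} + v_{4} = 2·v_{5} — sig = (2;(2))
  • {3,5}:  v_{3} + v_{5} = 2·v_{1} — sig = (2;(2))
  • {3,7}:  v_{3} + v_{7} = 2·v_{6} — sig = (2;(2))

Signatures (|P|; sorted positive RHS coefficients), sorted:
[(2;()), (2;()), (2;(1)), (2;(1)), (2;(1)), (2;(1)), (2;(1)), (2;(1)), (2;(1)), (2;(1)), (2;(1,1)), (2;(2)), (2;(2)), (2;(2))]


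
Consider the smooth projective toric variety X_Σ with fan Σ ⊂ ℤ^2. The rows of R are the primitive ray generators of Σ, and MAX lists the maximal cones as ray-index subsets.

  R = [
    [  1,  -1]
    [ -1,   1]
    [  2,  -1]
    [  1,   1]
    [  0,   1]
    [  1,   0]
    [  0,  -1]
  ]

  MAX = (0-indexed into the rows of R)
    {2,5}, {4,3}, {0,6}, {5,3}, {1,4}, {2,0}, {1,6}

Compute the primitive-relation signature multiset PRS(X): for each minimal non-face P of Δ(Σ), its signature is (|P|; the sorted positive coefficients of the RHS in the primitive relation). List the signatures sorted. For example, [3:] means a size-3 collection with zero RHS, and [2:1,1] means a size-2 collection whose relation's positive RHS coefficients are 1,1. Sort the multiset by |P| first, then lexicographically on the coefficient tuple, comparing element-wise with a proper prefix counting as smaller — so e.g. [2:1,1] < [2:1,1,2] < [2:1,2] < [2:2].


Σ has 14 primitive collections:

  • {0,1}:  v_{0} + v_{1} = 0 — sig = [2:]
  • {4,6}:  v_{4} + v_{6} = 0 — sig = [2:]
  • {0,4}:  v_{0} + v_{4} = v_{5} — sig = [2:1]
  • {0,5}:  v_{0} + v_{5} = v_{2} — sig = [2:1]
  • {1,2}:  v_{1} + v_{2} = v_{5} — sig = [2:1]
  • {1,5}:  v_{1} + v_{5} = v_{4} — sig = [2:1]
  • {3,6}:  v_{3} + v_{6} = v_{5} — sig = [2:1]
  • {4,5}:  v_{4} + v_{5} = v_{3} — sig = [2:1]
  • {5,6}:  v_{5} + v_{6} = v_{0} — sig = [2:1]
  • {0,3}:  v_{0} + v_{3} = 2·v_{5} — sig = [2:2]
  • {1,3}:  v_{1} + v_{3} = 2·v_{4} — sig = [2:2]
  • {2,4}:  v_{2} + v_{4} = 2·v_{5} — sig = [2:2]
  • {2,6}:  v_{2} + v_{6} = 2·v_{0} — sig = [2:2]
  • {2,3}:  v_{2} + v_{3} = 3·v_{5} — sig = [2:3]

Signatures (|P|; sorted positive RHS coefficients), sorted:
    |P|=2: 14 collections, coeffs (), (), (1), (1), (1), (1), (1), (1), (1), (2), (2), (2), (2), (3)


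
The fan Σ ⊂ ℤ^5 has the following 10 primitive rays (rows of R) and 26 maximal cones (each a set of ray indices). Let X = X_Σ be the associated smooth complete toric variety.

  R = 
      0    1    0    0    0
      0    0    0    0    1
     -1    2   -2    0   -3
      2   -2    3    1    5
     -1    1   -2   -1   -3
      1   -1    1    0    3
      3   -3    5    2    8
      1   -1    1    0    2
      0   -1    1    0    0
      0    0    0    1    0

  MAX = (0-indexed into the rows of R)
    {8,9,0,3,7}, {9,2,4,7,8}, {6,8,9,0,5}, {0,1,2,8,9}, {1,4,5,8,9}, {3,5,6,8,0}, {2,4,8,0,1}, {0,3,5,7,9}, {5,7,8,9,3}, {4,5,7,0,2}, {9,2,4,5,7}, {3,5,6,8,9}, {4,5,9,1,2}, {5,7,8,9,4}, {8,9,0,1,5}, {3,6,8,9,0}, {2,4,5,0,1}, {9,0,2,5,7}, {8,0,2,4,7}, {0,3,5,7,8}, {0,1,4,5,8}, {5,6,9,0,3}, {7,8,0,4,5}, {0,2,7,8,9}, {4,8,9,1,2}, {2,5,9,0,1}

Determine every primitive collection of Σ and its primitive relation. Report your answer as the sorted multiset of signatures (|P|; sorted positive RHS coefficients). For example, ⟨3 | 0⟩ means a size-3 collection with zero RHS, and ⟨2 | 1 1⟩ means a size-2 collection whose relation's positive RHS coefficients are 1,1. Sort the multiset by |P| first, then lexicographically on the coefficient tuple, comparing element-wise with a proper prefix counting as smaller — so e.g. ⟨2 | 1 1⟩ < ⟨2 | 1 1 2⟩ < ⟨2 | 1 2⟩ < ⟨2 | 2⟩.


Δ(Σ) — 10 vertices, 12 min non-faces:

  P={1,7}:  v_{1} + v_{7} = v_{5}  ⟹  sig = ⟨2 | 1⟩
  P={3,4}:  v_{3} + v_{4} = v_{7}  ⟹  sig = ⟨2 | 1⟩
  P={4,6}:  v_{4} + v_{6} = v_{3}  ⟹  sig = ⟨2 | 1⟩
  P={2,3}:  v_{2} + v_{3} = v_{0} + v_{7} + v_{9}  ⟹  sig = ⟨2 | 1 1 1⟩
  P={2,6}:  v_{2} + v_{6} = v_{0} + v_{3} + v_{9}  ⟹  sig = ⟨2 | 1 1 1⟩
  P={1,3}:  v_{1} + v_{3} = v_{0} + 2·v_{5} + v_{8} + v_{9}  ⟹  sig = ⟨2 | 1 1 1 2⟩
  P={6,7}:  v_{6} + v_{7} = 2·v_{3}  ⟹  sig = ⟨2 | 2⟩
  P={1,6}:  v_{1} + v_{6} = 2·v_{0} + 3·v_{5} + 2·v_{8} + 2·v_{9}  ⟹  sig = ⟨2 | 2 2 2 3⟩
  P={2,5,8}:  v_{2} + v_{5} + v_{8} = 0  ⟹  sig = ⟨3 | 0⟩
  P={0,4,9}:  v_{0} + v_{4} + v_{9} = v_{2}  ⟹  sig = ⟨3 | 1⟩
  P={0,3,5,8,9}:  v_{0} + v_{3} + v_{5} + v_{8} + v_{9} = v_{6}  ⟹  sig = ⟨5 | 1⟩
  P={0,5,7,8,9}:  v_{0} + v_{5} + v_{7} + v_{8} + v_{9} = v_{3}  ⟹  sig = ⟨5 | 1⟩

Signatures (|P|; sorted positive RHS coefficients), sorted:
{ ⟨2 | 1⟩ ×3,  ⟨2 | 1 1 1⟩ ×2,  ⟨2 | 1 1 1 2⟩,  ⟨2 | 2⟩,  ⟨2 | 2 2 2 3⟩,  ⟨3 | 0⟩,  ⟨3 | 1⟩,  ⟨5 | 1⟩ ×2 }


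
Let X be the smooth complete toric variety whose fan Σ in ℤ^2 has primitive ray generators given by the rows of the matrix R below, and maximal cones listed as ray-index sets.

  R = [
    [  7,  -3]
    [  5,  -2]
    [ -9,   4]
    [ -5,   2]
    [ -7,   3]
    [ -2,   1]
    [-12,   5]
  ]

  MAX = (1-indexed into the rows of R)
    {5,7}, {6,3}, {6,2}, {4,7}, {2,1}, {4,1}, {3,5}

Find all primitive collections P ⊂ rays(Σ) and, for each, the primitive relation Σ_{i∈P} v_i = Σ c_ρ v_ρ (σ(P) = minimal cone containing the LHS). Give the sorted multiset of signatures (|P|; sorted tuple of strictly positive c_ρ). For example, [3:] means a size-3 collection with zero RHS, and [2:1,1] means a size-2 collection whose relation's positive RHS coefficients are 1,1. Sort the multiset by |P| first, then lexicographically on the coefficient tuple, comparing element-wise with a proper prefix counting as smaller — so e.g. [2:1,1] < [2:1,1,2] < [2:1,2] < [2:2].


14 minimal non-faces of Δ(Σ) (on 7 rays):

  {1,5}:  v_{1} + v_{5} = 0 — sig = [2:]
  {2,4}:  v_{2} + v_{4} = 0 — sig = [2:]
  {1,3}:  v_{1} + v_{3} = v_{6} — sig = [2:1]
  {1,6}:  v_{1} + v_{6} = v_{2} — sig = [2:1]
  {1,7}:  v_{1} + v_{7} = v_{4} — sig = [2:1]
  {2,5}:  v_{2} + v_{5} = v_{6} — sig = [2:1]
  {2,7}:  v_{2} + v_{7} = v_{5} — sig = [2:1]
  {4,5}:  v_{4} + v_{5} = v_{7} — sig = [2:1]
  {4,6}:  v_{4} + v_{6} = v_{5} — sig = [2:1]
  {5,6}:  v_{5} + v_{6} = v_{3} — sig = [2:1]
  {2,3}:  v_{2} + v_{3} = 2·v_{6} — sig = [2:2]
  {3,4}:  v_{3} + v_{4} = 2·v_{5} — sig = [2:2]
  {6,7}:  v_{6} + v_{7} = 2·v_{5} — sig = [2:2]
  {3,7}:  v_{3} + v_{7} = 3·v_{5} — sig = [2:3]

so the primitive-relation signature multiset is
{ [2:] ×2,  [2:1] ×8,  [2:2] ×3,  [2:3] }


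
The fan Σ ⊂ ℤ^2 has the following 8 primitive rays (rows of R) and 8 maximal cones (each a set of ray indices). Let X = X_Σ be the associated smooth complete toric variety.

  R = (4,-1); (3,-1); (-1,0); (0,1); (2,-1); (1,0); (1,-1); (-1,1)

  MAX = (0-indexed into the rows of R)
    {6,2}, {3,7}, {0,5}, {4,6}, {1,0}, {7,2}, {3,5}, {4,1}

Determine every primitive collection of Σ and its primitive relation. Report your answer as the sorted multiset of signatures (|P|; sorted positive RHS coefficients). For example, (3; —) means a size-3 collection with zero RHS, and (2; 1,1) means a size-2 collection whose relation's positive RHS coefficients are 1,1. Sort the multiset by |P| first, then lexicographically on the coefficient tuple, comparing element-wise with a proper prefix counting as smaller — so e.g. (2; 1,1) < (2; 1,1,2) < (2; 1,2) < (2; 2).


Δ(Σ) — 8 vertices, 20 min non-faces:

  {2,5}:  v_{2} + v_{5} = 0 ; sig = (2; —)
  {6,7}:  v_{6} + v_{7} = 0 ; sig = (2; —)
  {0,2}:  v_{0} + v_{2} = v_{1} ; sig = (2; 1)
  {1,2}:  v_{1} + v_{2} = v_{4} ; sig = (2; 1)
  {1,5}:  v_{1} + v_{5} = v_{0} ; sig = (2; 1)
  {2,3}:  v_{2} + v_{3} = v_{7} ; sig = (2; 1)
  {2,4}:  v_{2} + v_{4} = v_{6} ; sig = (2; 1)
  {3,6}:  v_{3} + v_{6} = v_{5} ; sig = (2; 1)
  {4,5}:  v_{4} + v_{5} = v_{1} ; sig = (2; 1)
  {4,7}:  v_{4} + v_{7} = v_{5} ; sig = (2; 1)
  {5,6}:  v_{5} + v_{6} = v_{4} ; sig = (2; 1)
  {5,7}:  v_{5} + v_{7} = v_{3} ; sig = (2; 1)
  {0,6}:  v_{0} + v_{6} = v_{1} + v_{4} ; sig = (2; 1,1)
  {0,4}:  v_{0} + v_{4} = 2·v_{1} ; sig = (2; 2)
  {1,6}:  v_{1} + v_{6} = 2·v_{4} ; sig = (2; 2)
  {1,7}:  v_{1} + v_{7} = 2·v_{5} ; sig = (2; 2)
  {3,4}:  v_{3} + v_{4} = 2·v_{5} ; sig = (2; 2)
  {0,7}:  v_{0} + v_{7} = 3·v_{5} ; sig = (2; 3)
  {1,3}:  v_{1} + v_{3} = 3·v_{5} ; sig = (2; 3)
  {0,3}:  v_{0} + v_{3} = 4·v_{5} ; sig = (2; 4)

Hence PRS(X_Σ) =
{ (2; —) ×2,  (2; 1) ×10,  (2; 1,1),  (2; 2) ×4,  (2; 3) ×2,  (2; 4) }


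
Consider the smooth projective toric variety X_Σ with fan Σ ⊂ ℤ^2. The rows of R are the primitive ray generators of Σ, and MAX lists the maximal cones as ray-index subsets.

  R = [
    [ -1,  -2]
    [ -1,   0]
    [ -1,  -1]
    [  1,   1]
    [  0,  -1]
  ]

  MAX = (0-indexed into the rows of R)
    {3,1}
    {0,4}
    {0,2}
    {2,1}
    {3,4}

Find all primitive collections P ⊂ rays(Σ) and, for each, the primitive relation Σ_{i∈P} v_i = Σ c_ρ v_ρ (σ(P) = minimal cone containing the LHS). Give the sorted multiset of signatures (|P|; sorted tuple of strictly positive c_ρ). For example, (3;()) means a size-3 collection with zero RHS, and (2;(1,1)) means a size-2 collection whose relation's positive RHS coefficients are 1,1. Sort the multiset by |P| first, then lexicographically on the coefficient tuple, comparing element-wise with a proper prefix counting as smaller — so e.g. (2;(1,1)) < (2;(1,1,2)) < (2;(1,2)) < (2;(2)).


|primitive collections| = 5. Relations:

  P = {2,3}:  v_{2} + v_{3} = 0  so sig = (2;())
  P = {0,3}:  v_{0} + v_{3} = v_{4}  so sig = (2;(1))
  P = {1,4}:  v_{1} + v_{4} = v_{2}  so sig = (2;(1))
  P = {2,4}:  v_{2} + v_{4} = v_{0}  so sig = (2;(1))
  P = {0,1}:  v_{0} + v_{1} = 2·v_{2}  so sig = (2;(2))

so the primitive-relation signature multiset is
    |P|=2: 5 collections, coeffs (), (1), (1), (1), (2)


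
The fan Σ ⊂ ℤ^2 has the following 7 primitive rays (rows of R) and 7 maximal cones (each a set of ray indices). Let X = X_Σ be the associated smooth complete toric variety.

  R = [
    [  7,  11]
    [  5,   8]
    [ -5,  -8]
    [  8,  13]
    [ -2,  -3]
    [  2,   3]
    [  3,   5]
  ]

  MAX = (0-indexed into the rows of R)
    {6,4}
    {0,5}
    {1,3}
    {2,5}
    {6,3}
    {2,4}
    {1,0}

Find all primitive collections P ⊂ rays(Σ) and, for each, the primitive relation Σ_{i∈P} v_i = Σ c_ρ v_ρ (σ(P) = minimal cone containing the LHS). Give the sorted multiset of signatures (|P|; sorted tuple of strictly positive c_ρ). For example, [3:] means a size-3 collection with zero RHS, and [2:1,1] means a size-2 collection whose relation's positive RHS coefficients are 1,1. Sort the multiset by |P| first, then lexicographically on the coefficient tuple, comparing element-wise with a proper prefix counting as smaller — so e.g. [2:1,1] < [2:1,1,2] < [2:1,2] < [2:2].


14 collections generate NE(X_Σ); each relation:

  P = {1,2}:  v_{1} + v_{2} = 0  ⇒ sig = [2:]
  P = {4,5}:  v_{4} + v_{5} = 0  ⇒ sig = [2:]
  P = {0,2}:  v_{0} + v_{2} = v_{5}  ⇒ sig = [2:1]
  P = {0,4}:  v_{0} + v_{4} = v_{1}  ⇒ sig = [2:1]
  P = {1,4}:  v_{1} + v_{4} = v_{6}  ⇒ sig = [2:1]
  P = {1,5}:  v_{1} + v_{5} = v_{0}  ⇒ sig = [2:1]
  P = {1,6}:  v_{1} + v_{6} = v_{3}  ⇒ sig = [2:1]
  P = {2,3}:  v_{2} + v_{3} = v_{6}  ⇒ sig = [2:1]
  P = {2,6}:  v_{2} + v_{6} = v_{4}  ⇒ sig = [2:1]
  P = {5,6}:  v_{5} + v_{6} = v_{1}  ⇒ sig = [2:1]
  P = {0,6}:  v_{0} + v_{6} = 2·v_{1}  ⇒ sig = [2:2]
  P = {3,4}:  v_{3} + v_{4} = 2·v_{6}  ⇒ sig = [2:2]
  P = {3,5}:  v_{3} + v_{5} = 2·v_{1}  ⇒ sig = [2:2]
  P = {0,3}:  v_{0} + v_{3} = 3·v_{1}  ⇒ sig = [2:3]

Hence PRS(X_Σ) =
    [2:]
    [2:]
    [2:1]
    [2:1]
    [2:1]
    [2:1]
    [2:1]
    [2:1]
    [2:1]
    [2:1]
    [2:2]
    [2:2]
    [2:2]
    [2:3]


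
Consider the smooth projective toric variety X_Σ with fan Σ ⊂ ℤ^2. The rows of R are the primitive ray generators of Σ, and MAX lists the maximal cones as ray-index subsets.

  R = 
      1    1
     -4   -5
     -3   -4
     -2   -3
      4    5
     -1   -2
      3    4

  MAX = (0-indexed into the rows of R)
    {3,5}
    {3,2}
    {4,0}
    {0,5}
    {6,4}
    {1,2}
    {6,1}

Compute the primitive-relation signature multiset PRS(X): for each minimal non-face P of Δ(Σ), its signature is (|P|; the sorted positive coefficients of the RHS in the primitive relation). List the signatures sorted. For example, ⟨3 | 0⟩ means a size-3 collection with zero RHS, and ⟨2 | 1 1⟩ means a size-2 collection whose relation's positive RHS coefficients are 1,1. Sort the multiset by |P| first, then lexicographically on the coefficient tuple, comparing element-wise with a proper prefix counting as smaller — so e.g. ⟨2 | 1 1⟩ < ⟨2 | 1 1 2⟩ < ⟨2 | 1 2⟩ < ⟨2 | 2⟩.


|primitive collections| = 14. Relations:

  P={1,4}:  v_{1} + v_{4} = 0  ⇒ sig = ⟨2 | 0⟩
  P={2,6}:  v_{2} + v_{6} = 0  ⇒ sig = ⟨2 | 0⟩
  P={0,1}:  v_{0} + v_{1} = v_{2}  ⇒ sig = ⟨2 | 1⟩
  P={0,2}:  v_{0} + v_{2} = v_{3}  ⇒ sig = ⟨2 | 1⟩
  P={0,3}:  v_{0} + v_{3} = v_{5}  ⇒ sig = ⟨2 | 1⟩
  P={0,6}:  v_{0} + v_{6} = v_{4}  ⇒ sig = ⟨2 | 1⟩
  P={2,4}:  v_{2} + v_{4} = v_{0}  ⇒ sig = ⟨2 | 1⟩
  P={3,6}:  v_{3} + v_{6} = v_{0}  ⇒ sig = ⟨2 | 1⟩
  P={1,5}:  v_{1} + v_{5} = v_{2} + v_{3}  ⇒ sig = ⟨2 | 1 1⟩
  P={1,3}:  v_{1} + v_{3} = 2·v_{2}  ⇒ sig = ⟨2 | 2⟩
  P={2,5}:  v_{2} + v_{5} = 2·v_{3}  ⇒ sig = ⟨2 | 2⟩
  P={3,4}:  v_{3} + v_{4} = 2·v_{0}  ⇒ sig = ⟨2 | 2⟩
  P={5,6}:  v_{5} + v_{6} = 2·v_{0}  ⇒ sig = ⟨2 | 2⟩
  P={4,5}:  v_{4} + v_{5} = 3·v_{0}  ⇒ sig = ⟨2 | 3⟩

Hence PRS(X_Σ) =
[⟨2 | 0⟩, ⟨2 | 0⟩, ⟨2 | 1⟩, ⟨2 | 1⟩, ⟨2 | 1⟩, ⟨2 | 1⟩, ⟨2 | 1⟩, ⟨2 | 1⟩, ⟨2 | 1 1⟩, ⟨2 | 2⟩, ⟨2 | 2⟩, ⟨2 | 2⟩, ⟨2 | 2⟩, ⟨2 | 3⟩]


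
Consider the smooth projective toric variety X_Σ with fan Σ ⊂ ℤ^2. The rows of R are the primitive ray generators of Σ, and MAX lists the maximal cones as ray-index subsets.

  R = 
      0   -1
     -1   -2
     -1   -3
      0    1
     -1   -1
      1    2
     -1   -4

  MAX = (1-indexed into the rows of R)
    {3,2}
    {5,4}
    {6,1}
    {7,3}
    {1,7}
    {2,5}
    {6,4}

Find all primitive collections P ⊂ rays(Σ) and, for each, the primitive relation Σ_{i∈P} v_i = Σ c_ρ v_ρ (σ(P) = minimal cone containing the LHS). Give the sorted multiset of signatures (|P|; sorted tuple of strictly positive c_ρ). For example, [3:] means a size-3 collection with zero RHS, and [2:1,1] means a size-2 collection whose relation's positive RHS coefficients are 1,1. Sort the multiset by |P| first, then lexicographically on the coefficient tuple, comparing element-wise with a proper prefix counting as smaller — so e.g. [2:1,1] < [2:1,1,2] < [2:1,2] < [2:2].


Primitive collections (14):

  P = {1,4}:  v_{1} + v_{4} = 0  ⟹  sig = [2:]
  P = {2,6}:  v_{2} + v_{6} = 0  ⟹  sig = [2:]
  P = {1,2}:  v_{1} + v_{2} = v_{3}  ⟹  sig = [2:1]
  P = {1,3}:  v_{1} + v_{3} = v_{7}  ⟹  sig = [2:1]
  P = {1,5}:  v_{1} + v_{5} = v_{2}  ⟹  sig = [2:1]
  P = {2,4}:  v_{2} + v_{4} = v_{5}  ⟹  sig = [2:1]
  P = {3,4}:  v_{3} + v_{4} = v_{2}  ⟹  sig = [2:1]
  P = {3,6}:  v_{3} + v_{6} = v_{1}  ⟹  sig = [2:1]
  P = {4,7}:  v_{4} + v_{7} = v_{3}  ⟹  sig = [2:1]
  P = {5,6}:  v_{5} + v_{6} = v_{4}  ⟹  sig = [2:1]
  P = {5,7}:  v_{5} + v_{7} = v_{2} + v_{3}  ⟹  sig = [2:1,1]
  P = {2,7}:  v_{2} + v_{7} = 2·v_{3}  ⟹  sig = [2:2]
  P = {3,5}:  v_{3} + v_{5} = 2·v_{2}  ⟹  sig = [2:2]
  P = {6,7}:  v_{6} + v_{7} = 2·v_{1}  ⟹  sig = [2:2]

so the primitive-relation signature multiset is
{ [2:] ×2,  [2:1] ×8,  [2:1,1],  [2:2] ×3 }
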